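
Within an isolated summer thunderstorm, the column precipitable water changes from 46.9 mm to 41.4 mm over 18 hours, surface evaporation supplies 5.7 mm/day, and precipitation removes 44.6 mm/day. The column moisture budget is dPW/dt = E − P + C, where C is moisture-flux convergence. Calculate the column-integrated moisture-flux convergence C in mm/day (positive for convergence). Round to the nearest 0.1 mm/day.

dPW/dt = (41.4 − 46.9) mm / (18/24 day) = -7.333 mm/day.
C = dPW/dt − E + P = (-7.333) − 5.7 + 44.6 = 31.6 mm/day.

C ≈ 31.6 mm/day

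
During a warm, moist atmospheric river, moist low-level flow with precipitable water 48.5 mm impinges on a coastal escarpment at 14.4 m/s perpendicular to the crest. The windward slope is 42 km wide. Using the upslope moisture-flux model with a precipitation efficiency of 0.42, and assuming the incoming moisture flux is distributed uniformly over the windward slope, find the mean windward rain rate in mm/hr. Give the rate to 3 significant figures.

R ≈ 25.1 mm/hr

Incoming column moisture flux per unit ridge length: F = V × PW = 14.4 × 48.5 = 698.4 mm·m/s.
Spread over the 42 km slope with efficiency ε = 0.42: R = ε·F/W = 0.42 × 698.4 / 42000 m = 6.984e-03 mm/s.
R = 6.984e-03 × 3600 = 25.1 mm/hr.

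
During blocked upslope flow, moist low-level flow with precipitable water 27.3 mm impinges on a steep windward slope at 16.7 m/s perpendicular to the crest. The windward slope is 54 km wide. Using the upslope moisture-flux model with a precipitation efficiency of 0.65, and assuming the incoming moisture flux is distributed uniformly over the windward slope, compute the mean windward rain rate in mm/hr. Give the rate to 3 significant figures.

R ≈ 19.8 mm/hr

Incoming column moisture flux per unit ridge length: F = V × PW = 16.7 × 27.3 = 455.91 mm·m/s.
Spread over the 54 km slope with efficiency ε = 0.65: R = ε·F/W = 0.65 × 455.91 / 54000 m = 5.488e-03 mm/s.
R = 5.488e-03 × 3600 = 19.8 mm/hr.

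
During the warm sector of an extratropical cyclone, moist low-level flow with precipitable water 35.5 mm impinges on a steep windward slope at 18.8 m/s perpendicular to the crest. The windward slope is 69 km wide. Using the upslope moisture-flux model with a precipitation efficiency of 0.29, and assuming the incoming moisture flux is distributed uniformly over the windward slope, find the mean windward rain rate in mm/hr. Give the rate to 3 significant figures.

R ≈ 10.1 mm/hr

Incoming column moisture flux per unit ridge length: F = V × PW = 18.8 × 35.5 = 667.4 mm·m/s.
Spread over the 69 km slope with efficiency ε = 0.29: R = ε·F/W = 0.29 × 667.4 / 69000 m = 2.805e-03 mm/s.
R = 2.805e-03 × 3600 = 10.1 mm/hr.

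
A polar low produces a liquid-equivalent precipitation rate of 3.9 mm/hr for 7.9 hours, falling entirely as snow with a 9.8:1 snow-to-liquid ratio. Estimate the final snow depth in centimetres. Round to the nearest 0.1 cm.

Liquid-equivalent depth = 3.9 × 7.9 = 30.81 mm.
Snow depth = 30.81 mm × 9.8 = 301.938 mm = 30.2 cm.

snow depth ≈ 30.2 cm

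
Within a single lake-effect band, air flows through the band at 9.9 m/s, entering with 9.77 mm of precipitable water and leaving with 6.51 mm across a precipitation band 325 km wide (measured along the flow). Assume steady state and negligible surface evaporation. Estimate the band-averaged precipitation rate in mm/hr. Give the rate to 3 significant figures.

R ≈ 0.357 mm/hr

Column moisture flux per unit crosswind length is F = V × PW.
Inflow: F_in = 9.9 × 9.77 = 96.723 mm·m/s
Outflow: F_out = 9.9 × 6.51 = 64.449 mm·m/s
Steady-state rate R = (F_in − F_out)/L = (96.723 − 64.449) / 325000 m = 9.930e-05 mm/s.
R = 9.930e-05 × 3600 = 0.357 mm/hr.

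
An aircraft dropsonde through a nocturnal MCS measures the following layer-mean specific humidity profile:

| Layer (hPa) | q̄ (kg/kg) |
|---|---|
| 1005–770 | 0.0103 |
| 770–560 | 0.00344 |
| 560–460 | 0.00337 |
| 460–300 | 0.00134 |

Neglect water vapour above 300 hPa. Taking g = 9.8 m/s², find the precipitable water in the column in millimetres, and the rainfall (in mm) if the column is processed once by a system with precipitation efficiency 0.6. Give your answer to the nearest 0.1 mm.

Precipitable water is the column-integrated vapour mass per unit area: PW = (1/g) Σ q̄ Δp, with q in kg/kg and Δp in Pa (1 kg/m² of water = 1 mm).
Layer 1005–770 hPa: Δp = 235 hPa = 23500 Pa, q̄ = 0.0103 kg/kg → 0.0103 × 23500 / 9.8 = 24.70 mm
Layer 770–560 hPa: Δp = 210 hPa = 21000 Pa, q̄ = 0.00344 kg/kg → 0.00344 × 21000 / 9.8 = 7.37 mm
Layer 560–460 hPa: Δp = 100 hPa = 10000 Pa, q̄ = 0.00337 kg/kg → 0.00337 × 10000 / 9.8 = 3.44 mm
Layer 460–300 hPa: Δp = 160 hPa = 16000 Pa, q̄ = 0.00134 kg/kg → 0.00134 × 16000 / 9.8 = 2.19 mm
PW = 24.70 + 7.37 + 3.44 + 2.19 = 37.70 ≈ 37.7 mm.
Rainfall = ε × PW = 0.6 × 37.7 = 22.6 mm.

PW ≈ 37.7 mm; rainfall ≈ 22.6 mm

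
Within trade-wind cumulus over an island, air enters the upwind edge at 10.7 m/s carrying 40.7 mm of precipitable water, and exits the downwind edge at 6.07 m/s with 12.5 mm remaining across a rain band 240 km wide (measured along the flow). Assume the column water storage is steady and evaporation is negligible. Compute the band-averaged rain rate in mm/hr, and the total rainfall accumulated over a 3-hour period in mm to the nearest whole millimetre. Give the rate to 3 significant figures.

Column moisture flux per unit crosswind length is F = V × PW.
Inflow: F_in = 10.7 × 40.7 = 435.49 mm·m/s
Outflow: F_out = 6.07 × 12.5 = 75.875 mm·m/s
Steady-state rate R = (F_in − F_out)/L = (435.49 − 75.875) / 240000 m = 1.498e-03 mm/s.
R = 1.498e-03 × 3600 = 5.39 mm/hr.
Over 3 h: total = 5.39 × 3 = 16.17 ≈ 16 mm.

R ≈ 5.39 mm/hr; total ≈ 16 mm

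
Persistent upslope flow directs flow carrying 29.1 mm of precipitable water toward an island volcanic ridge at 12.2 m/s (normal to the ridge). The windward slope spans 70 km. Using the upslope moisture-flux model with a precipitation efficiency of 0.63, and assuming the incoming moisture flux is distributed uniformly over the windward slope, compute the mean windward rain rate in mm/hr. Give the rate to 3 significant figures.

R ≈ 11.5 mm/hr

Incoming column moisture flux per unit ridge length: F = V × PW = 12.2 × 29.1 = 355.02 mm·m/s.
Spread over the 70 km slope with efficiency ε = 0.63: R = ε·F/W = 0.63 × 355.02 / 70000 m = 3.195e-03 mm/s.
R = 3.195e-03 × 3600 = 11.5 mm/hr.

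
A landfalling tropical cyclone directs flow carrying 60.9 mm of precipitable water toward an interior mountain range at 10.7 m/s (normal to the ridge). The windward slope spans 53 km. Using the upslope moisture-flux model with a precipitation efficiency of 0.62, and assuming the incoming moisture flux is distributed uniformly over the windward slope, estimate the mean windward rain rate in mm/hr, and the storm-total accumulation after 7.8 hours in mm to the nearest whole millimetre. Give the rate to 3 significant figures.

R ≈ 27.4 mm/hr; total ≈ 214 mm

Incoming column moisture flux per unit ridge length: F = V × PW = 10.7 × 60.9 = 651.63 mm·m/s.
Spread over the 53 km slope with efficiency ε = 0.62: R = ε·F/W = 0.62 × 651.63 / 53000 m = 7.623e-03 mm/s.
R = 7.623e-03 × 3600 = 27.4 mm/hr.
Over 7.8 h: total = 27.4 × 7.8 = 213.72 ≈ 214 mm.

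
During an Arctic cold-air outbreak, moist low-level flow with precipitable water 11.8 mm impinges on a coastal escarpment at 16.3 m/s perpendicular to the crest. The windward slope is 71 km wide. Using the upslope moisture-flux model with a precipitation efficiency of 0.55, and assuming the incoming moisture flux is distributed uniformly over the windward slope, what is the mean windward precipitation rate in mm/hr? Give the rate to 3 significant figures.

Incoming column moisture flux per unit ridge length: F = V × PW = 16.3 × 11.8 = 192.34 mm·m/s.
Spread over the 71 km slope with efficiency ε = 0.55: R = ε·F/W = 0.55 × 192.34 / 71000 m = 1.490e-03 mm/s.
R = 1.490e-03 × 3600 = 5.36 mm/hr.

R ≈ 5.36 mm/hr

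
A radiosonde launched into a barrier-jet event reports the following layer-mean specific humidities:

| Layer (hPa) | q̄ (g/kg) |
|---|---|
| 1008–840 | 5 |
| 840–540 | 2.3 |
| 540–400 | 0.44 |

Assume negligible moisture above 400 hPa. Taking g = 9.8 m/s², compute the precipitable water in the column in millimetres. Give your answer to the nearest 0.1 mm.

PW ≈ 16.2 mm

Precipitable water is the column-integrated vapour mass per unit area: PW = (1/g) Σ q̄ Δp, with q in kg/kg and Δp in Pa (1 kg/m² of water = 1 mm).
Layer 1008–840 hPa: Δp = 168 hPa = 16800 Pa, q̄ = 0.005 kg/kg → 0.005 × 16800 / 9.8 = 8.57 mm
Layer 840–540 hPa: Δp = 300 hPa = 30000 Pa, q̄ = 0.0023 kg/kg → 0.0023 × 30000 / 9.8 = 7.04 mm
Layer 540–400 hPa: Δp = 140 hPa = 14000 Pa, q̄ = 0.00044 kg/kg → 0.00044 × 14000 / 9.8 = 0.63 mm
PW = 8.57 + 7.04 + 0.63 = 16.24 ≈ 16.2 mm.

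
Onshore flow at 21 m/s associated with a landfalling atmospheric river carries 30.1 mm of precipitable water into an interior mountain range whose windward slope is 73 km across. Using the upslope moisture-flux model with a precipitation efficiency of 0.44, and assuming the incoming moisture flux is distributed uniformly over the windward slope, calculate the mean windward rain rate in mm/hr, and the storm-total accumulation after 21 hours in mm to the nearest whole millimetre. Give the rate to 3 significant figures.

R ≈ 13.7 mm/hr; total ≈ 288 mm

Incoming column moisture flux per unit ridge length: F = V × PW = 21 × 30.1 = 632.1 mm·m/s.
Spread over the 73 km slope with efficiency ε = 0.44: R = ε·F/W = 0.44 × 632.1 / 73000 m = 3.810e-03 mm/s.
R = 3.810e-03 × 3600 = 13.7 mm/hr.
Over 21 h: total = 13.7 × 21 = 287.7 ≈ 288 mm.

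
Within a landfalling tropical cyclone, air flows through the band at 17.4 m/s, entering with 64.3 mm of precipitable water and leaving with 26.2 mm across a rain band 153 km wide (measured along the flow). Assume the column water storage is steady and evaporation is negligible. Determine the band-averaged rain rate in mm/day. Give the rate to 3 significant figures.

Column moisture flux per unit crosswind length is F = V × PW.
Inflow: F_in = 17.4 × 64.3 = 1118.82 mm·m/s
Outflow: F_out = 17.4 × 26.2 = 455.88 mm·m/s
Steady-state rate R = (F_in − F_out)/L = (1118.82 − 455.88) / 153000 m = 4.333e-03 mm/s.
R = 4.333e-03 × 3600 × 24 = 374 mm/day.

R ≈ 374 mm/day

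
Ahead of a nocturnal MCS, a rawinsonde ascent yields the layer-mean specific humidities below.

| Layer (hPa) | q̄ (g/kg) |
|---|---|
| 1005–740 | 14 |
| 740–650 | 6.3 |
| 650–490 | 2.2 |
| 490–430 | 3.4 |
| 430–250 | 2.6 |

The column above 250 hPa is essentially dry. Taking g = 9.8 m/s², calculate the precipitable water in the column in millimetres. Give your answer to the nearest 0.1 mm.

PW ≈ 54.1 mm

Precipitable water is the column-integrated vapour mass per unit area: PW = (1/g) Σ q̄ Δp, with q in kg/kg and Δp in Pa (1 kg/m² of water = 1 mm).
Layer 1005–740 hPa: Δp = 265 hPa = 26500 Pa, q̄ = 0.014 kg/kg → 0.014 × 26500 / 9.8 = 37.86 mm
Layer 740–650 hPa: Δp = 90 hPa = 9000 Pa, q̄ = 0.0063 kg/kg → 0.0063 × 9000 / 9.8 = 5.79 mm
Layer 650–490 hPa: Δp = 160 hPa = 16000 Pa, q̄ = 0.0022 kg/kg → 0.0022 × 16000 / 9.8 = 3.59 mm
Layer 490–430 hPa: Δp = 60 hPa = 6000 Pa, q̄ = 0.0034 kg/kg → 0.0034 × 6000 / 9.8 = 2.08 mm
Layer 430–250 hPa: Δp = 180 hPa = 18000 Pa, q̄ = 0.0026 kg/kg → 0.0026 × 18000 / 9.8 = 4.78 mm
PW = 37.86 + 5.79 + 3.59 + 2.08 + 4.78 = 54.10 ≈ 54.1 mm.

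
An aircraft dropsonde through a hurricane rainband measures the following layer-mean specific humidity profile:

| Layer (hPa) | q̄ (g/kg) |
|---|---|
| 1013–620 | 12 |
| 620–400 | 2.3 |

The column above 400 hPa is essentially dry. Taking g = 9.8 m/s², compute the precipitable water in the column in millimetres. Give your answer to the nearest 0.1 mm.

Precipitable water is the column-integrated vapour mass per unit area: PW = (1/g) Σ q̄ Δp, with q in kg/kg and Δp in Pa (1 kg/m² of water = 1 mm).
Layer 1013–620 hPa: Δp = 393 hPa = 39300 Pa, q̄ = 0.012 kg/kg → 0.012 × 39300 / 9.8 = 48.12 mm
Layer 620–400 hPa: Δp = 220 hPa = 22000 Pa, q̄ = 0.0023 kg/kg → 0.0023 × 22000 / 9.8 = 5.16 mm
PW = 48.12 + 5.16 = 53.28 ≈ 53.3 mm.

PW ≈ 53.3 mm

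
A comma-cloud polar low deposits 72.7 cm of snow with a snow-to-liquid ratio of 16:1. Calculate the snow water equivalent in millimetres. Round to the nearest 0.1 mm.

SWE = snow depth / ratio = 72.7 cm / 16 = 4.544 cm = 45.4 mm.

SWE ≈ 45.4 mm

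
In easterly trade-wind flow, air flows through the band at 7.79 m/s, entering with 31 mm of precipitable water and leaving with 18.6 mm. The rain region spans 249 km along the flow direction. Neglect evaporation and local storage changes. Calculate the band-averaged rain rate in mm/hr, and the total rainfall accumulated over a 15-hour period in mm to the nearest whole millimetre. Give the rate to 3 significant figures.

Column moisture flux per unit crosswind length is F = V × PW.
Inflow: F_in = 7.79 × 31 = 241.49 mm·m/s
Outflow: F_out = 7.79 × 18.6 = 144.894 mm·m/s
Steady-state rate R = (F_in − F_out)/L = (241.49 − 144.894) / 249000 m = 3.879e-04 mm/s.
R = 3.879e-04 × 3600 = 1.40 mm/hr.
Over 15 h: total = 1.40 × 15 = 21 mm.

R ≈ 1.40 mm/hr; total ≈ 21 mm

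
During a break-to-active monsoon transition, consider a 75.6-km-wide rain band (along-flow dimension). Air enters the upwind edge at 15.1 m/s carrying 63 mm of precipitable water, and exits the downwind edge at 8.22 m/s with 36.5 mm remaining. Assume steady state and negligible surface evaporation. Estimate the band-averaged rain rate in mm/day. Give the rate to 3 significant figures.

Column moisture flux per unit crosswind length is F = V × PW.
Inflow: F_in = 15.1 × 63 = 951.3 mm·m/s
Outflow: F_out = 8.22 × 36.5 = 300.03 mm·m/s
Steady-state rate R = (F_in − F_out)/L = (951.3 − 300.03) / 75600 m = 8.615e-03 mm/s.
R = 8.615e-03 × 3600 × 24 = 744 mm/day.

R ≈ 744 mm/day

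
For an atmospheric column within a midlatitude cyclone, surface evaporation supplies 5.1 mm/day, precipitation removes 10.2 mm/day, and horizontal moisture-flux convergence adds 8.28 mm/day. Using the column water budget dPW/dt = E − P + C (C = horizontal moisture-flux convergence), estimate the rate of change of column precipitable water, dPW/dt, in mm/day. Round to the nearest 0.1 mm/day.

dPW/dt ≈ 3.2 mm/day

dPW/dt = E − P + C = 5.1 − 10.2 + (8.28) = 3.2 mm/day.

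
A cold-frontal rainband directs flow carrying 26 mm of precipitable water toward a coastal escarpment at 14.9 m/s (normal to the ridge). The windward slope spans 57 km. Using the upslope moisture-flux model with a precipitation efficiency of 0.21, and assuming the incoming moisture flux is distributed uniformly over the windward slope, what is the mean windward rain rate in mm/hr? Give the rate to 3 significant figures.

Incoming column moisture flux per unit ridge length: F = V × PW = 14.9 × 26 = 387.4 mm·m/s.
Spread over the 57 km slope with efficiency ε = 0.21: R = ε·F/W = 0.21 × 387.4 / 57000 m = 1.427e-03 mm/s.
R = 1.427e-03 × 3600 = 5.14 mm/hr.

R ≈ 5.14 mm/hr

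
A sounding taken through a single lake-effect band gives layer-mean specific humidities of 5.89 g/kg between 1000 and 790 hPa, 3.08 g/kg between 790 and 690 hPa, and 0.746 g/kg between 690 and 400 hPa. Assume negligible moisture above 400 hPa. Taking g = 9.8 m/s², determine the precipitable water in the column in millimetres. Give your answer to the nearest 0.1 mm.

Precipitable water is the column-integrated vapour mass per unit area: PW = (1/g) Σ q̄ Δp, with q in kg/kg and Δp in Pa (1 kg/m² of water = 1 mm).
Layer 1000–790 hPa: Δp = 210 hPa = 21000 Pa, q̄ = 0.00589 kg/kg → 0.00589 × 21000 / 9.8 = 12.62 mm
Layer 790–690 hPa: Δp = 100 hPa = 10000 Pa, q̄ = 0.00308 kg/kg → 0.00308 × 10000 / 9.8 = 3.14 mm
Layer 690–400 hPa: Δp = 290 hPa = 29000 Pa, q̄ = 0.000746 kg/kg → 0.000746 × 29000 / 9.8 = 2.21 mm
PW = 12.62 + 3.14 + 2.21 = 17.97 ≈ 18.0 mm.

PW ≈ 18.0 mm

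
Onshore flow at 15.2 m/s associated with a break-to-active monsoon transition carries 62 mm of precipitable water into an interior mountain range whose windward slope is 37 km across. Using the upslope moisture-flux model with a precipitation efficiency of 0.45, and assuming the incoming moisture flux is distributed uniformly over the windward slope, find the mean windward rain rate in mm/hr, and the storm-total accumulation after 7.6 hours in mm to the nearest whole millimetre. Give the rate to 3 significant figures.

Incoming column moisture flux per unit ridge length: F = V × PW = 15.2 × 62 = 942.4 mm·m/s.
Spread over the 37 km slope with efficiency ε = 0.45: R = ε·F/W = 0.45 × 942.4 / 37000 m = 1.146e-02 mm/s.
R = 1.146e-02 × 3600 = 41.3 mm/hr.
Over 7.6 h: total = 41.3 × 7.6 = 313.88 ≈ 314 mm.

R ≈ 41.3 mm/hr; total ≈ 314 mm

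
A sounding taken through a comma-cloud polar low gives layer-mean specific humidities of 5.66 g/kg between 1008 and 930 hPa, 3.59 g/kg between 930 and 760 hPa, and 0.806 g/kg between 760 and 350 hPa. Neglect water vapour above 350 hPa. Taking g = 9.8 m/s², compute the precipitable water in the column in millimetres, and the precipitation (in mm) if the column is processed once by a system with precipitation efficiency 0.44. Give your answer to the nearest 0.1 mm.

PW ≈ 14.1 mm; precipitation ≈ 6.2 mm

Precipitable water is the column-integrated vapour mass per unit area: PW = (1/g) Σ q̄ Δp, with q in kg/kg and Δp in Pa (1 kg/m² of water = 1 mm).
Layer 1008–930 hPa: Δp = 78 hPa = 7800 Pa, q̄ = 0.00566 kg/kg → 0.00566 × 7800 / 9.8 = 4.50 mm
Layer 930–760 hPa: Δp = 170 hPa = 17000 Pa, q̄ = 0.00359 kg/kg → 0.00359 × 17000 / 9.8 = 6.23 mm
Layer 760–350 hPa: Δp = 410 hPa = 41000 Pa, q̄ = 0.000806 kg/kg → 0.000806 × 41000 / 9.8 = 3.37 mm
PW = 4.50 + 6.23 + 3.37 = 14.10 ≈ 14.1 mm.
Precipitation = ε × PW = 0.44 × 14.1 = 6.2 mm.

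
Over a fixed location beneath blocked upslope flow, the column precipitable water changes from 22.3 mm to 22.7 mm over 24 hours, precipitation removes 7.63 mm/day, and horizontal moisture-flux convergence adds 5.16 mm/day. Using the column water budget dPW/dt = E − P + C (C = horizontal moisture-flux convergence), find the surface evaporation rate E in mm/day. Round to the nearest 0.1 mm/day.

dPW/dt = (22.7 − 22.3) mm / (24/24 day) = +0.400 mm/day.
E = dPW/dt + P − C = (+0.400) + 7.63 − (5.16) = 2.9 mm/day.

E ≈ 2.9 mm/day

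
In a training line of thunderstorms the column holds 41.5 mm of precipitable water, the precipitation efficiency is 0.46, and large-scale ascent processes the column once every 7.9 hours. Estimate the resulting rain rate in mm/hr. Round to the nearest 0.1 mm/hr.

Each overturning extracts ε × PW = 0.46 × 41.5 = 19.09 mm.
Rate = ε·PW / τ = 19.09 / 7.9 h = 2.4 mm/hr.

R ≈ 2.4 mm/hr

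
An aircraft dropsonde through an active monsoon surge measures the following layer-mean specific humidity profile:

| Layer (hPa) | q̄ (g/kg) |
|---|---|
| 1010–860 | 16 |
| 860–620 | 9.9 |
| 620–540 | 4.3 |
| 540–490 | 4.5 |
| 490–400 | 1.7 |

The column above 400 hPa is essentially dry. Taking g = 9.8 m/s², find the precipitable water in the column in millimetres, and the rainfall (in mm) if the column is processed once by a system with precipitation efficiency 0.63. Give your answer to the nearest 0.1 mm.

Precipitable water is the column-integrated vapour mass per unit area: PW = (1/g) Σ q̄ Δp, with q in kg/kg and Δp in Pa (1 kg/m² of water = 1 mm).
Layer 1010–860 hPa: Δp = 150 hPa = 15000 Pa, q̄ = 0.016 kg/kg → 0.016 × 15000 / 9.8 = 24.49 mm
Layer 860–620 hPa: Δp = 240 hPa = 24000 Pa, q̄ = 0.0099 kg/kg → 0.0099 × 24000 / 9.8 = 24.24 mm
Layer 620–540 hPa: Δp = 80 hPa = 8000 Pa, q̄ = 0.0043 kg/kg → 0.0043 × 8000 / 9.8 = 3.51 mm
Layer 540–490 hPa: Δp = 50 hPa = 5000 Pa, q̄ = 0.0045 kg/kg → 0.0045 × 5000 / 9.8 = 2.30 mm
Layer 490–400 hPa: Δp = 90 hPa = 9000 Pa, q̄ = 0.0017 kg/kg → 0.0017 × 9000 / 9.8 = 1.56 mm
PW = 24.49 + 24.24 + 3.51 + 2.30 + 1.56 = 56.10 ≈ 56.1 mm.
Rainfall = ε × PW = 0.63 × 56.1 = 35.3 mm.

PW ≈ 56.1 mm; rainfall ≈ 35.3 mm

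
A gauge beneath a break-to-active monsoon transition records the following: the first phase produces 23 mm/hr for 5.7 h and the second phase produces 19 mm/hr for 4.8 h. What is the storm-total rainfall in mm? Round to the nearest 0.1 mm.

Total = Σ Rᵢ Δtᵢ = 23 × 5.7 + 19 × 4.8
      = 131.1 + 91.2 = 222.3 mm.

total ≈ 222.3 mm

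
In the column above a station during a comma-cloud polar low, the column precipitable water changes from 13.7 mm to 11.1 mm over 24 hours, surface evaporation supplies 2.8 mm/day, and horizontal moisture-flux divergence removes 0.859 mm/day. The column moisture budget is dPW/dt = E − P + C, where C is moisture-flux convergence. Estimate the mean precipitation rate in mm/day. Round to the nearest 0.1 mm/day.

dPW/dt = (11.1 − 13.7) mm / (24/24 day) = -2.600 mm/day.
P = E + C − dPW/dt = 2.8 + (-0.859) − (-2.600) = 4.5 mm/day.

P ≈ 4.5 mm/day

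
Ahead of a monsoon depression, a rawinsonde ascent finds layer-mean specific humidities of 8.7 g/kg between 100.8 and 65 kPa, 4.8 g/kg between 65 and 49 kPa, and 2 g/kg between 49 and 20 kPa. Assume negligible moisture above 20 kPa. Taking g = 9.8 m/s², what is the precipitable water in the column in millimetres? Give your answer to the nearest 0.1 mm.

PW ≈ 45.5 mm

Precipitable water is the column-integrated vapour mass per unit area: PW = (1/g) Σ q̄ Δp, with q in kg/kg and Δp in Pa (1 kg/m² of water = 1 mm).
Layer 100.8–65 kPa: Δp = 358 hPa = 35800 Pa, q̄ = 0.0087 kg/kg → 0.0087 × 35800 / 9.8 = 31.78 mm
Layer 65–49 kPa: Δp = 160 hPa = 16000 Pa, q̄ = 0.0048 kg/kg → 0.0048 × 16000 / 9.8 = 7.84 mm
Layer 49–20 kPa: Δp = 290 hPa = 29000 Pa, q̄ = 0.002 kg/kg → 0.002 × 29000 / 9.8 = 5.92 mm
PW = 31.78 + 7.84 + 5.92 = 45.54 ≈ 45.5 mm.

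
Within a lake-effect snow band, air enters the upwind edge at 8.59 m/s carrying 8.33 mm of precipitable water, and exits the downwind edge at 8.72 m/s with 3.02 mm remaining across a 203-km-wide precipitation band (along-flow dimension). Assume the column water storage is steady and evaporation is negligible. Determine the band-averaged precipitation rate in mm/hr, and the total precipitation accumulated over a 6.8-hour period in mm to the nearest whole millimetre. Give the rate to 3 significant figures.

Column moisture flux per unit crosswind length is F = V × PW.
Inflow: F_in = 8.59 × 8.33 = 71.5547 mm·m/s
Outflow: F_out = 8.72 × 3.02 = 26.3344 mm·m/s
Steady-state rate R = (F_in − F_out)/L = (71.5547 − 26.3344) / 203000 m = 2.228e-04 mm/s.
R = 2.228e-04 × 3600 = 0.802 mm/hr.
Over 6.8 h: total = 0.802 × 6.8 = 5.4536 ≈ 5 mm.

R ≈ 0.802 mm/hr; total ≈ 5 mm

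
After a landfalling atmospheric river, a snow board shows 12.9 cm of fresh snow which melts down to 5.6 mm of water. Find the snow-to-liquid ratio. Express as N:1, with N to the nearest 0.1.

ratio ≈ 23.0

Ratio = snow depth / SWE = 129 mm / 5.6 mm = 23.0, i.e. 23.0:1.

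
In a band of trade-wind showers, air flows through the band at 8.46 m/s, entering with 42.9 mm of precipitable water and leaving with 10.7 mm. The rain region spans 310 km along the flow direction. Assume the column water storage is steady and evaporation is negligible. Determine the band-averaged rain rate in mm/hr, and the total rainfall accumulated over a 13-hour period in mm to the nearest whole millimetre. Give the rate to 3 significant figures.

R ≈ 3.16 mm/hr; total ≈ 41 mm

Column moisture flux per unit crosswind length is F = V × PW.
Inflow: F_in = 8.46 × 42.9 = 362.934 mm·m/s
Outflow: F_out = 8.46 × 10.7 = 90.522 mm·m/s
Steady-state rate R = (F_in − F_out)/L = (362.934 − 90.522) / 310000 m = 8.787e-04 mm/s.
R = 8.787e-04 × 3600 = 3.16 mm/hr.
Over 13 h: total = 3.16 × 13 = 41.08 ≈ 41 mm.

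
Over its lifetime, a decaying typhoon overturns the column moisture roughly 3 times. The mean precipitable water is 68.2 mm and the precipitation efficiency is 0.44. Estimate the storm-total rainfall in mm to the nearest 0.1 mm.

Each cycle deposits ε × PW = 0.44 × 68.2 = 30.008 mm.
Over 3 cycles: 3 × 30.008 = 90.0 mm.

rainfall ≈ 90.0 mm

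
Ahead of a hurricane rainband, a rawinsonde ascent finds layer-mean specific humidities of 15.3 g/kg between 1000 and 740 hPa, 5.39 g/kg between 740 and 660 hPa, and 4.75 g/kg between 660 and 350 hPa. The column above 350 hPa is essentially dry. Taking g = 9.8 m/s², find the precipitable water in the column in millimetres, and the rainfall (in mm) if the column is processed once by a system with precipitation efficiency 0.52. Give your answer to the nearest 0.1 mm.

Precipitable water is the column-integrated vapour mass per unit area: PW = (1/g) Σ q̄ Δp, with q in kg/kg and Δp in Pa (1 kg/m² of water = 1 mm).
Layer 1000–740 hPa: Δp = 260 hPa = 26000 Pa, q̄ = 0.0153 kg/kg → 0.0153 × 26000 / 9.8 = 40.59 mm
Layer 740–660 hPa: Δp = 80 hPa = 8000 Pa, q̄ = 0.00539 kg/kg → 0.00539 × 8000 / 9.8 = 4.40 mm
Layer 660–350 hPa: Δp = 310 hPa = 31000 Pa, q̄ = 0.00475 kg/kg → 0.00475 × 31000 / 9.8 = 15.03 mm
PW = 40.59 + 4.40 + 15.03 = 60.02 ≈ 60.0 mm.
Rainfall = ε × PW = 0.52 × 60.0 = 31.2 mm.

PW ≈ 60.0 mm; rainfall ≈ 31.2 mm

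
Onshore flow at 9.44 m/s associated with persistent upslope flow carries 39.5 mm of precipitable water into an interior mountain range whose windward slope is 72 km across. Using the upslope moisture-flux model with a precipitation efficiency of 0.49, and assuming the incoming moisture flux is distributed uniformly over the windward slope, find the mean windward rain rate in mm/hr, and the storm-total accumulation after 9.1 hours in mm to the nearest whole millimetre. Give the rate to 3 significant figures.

R ≈ 9.14 mm/hr; total ≈ 83 mm

Incoming column moisture flux per unit ridge length: F = V × PW = 9.44 × 39.5 = 372.88 mm·m/s.
Spread over the 72 km slope with efficiency ε = 0.49: R = ε·F/W = 0.49 × 372.88 / 72000 m = 2.538e-03 mm/s.
R = 2.538e-03 × 3600 = 9.14 mm/hr.
Over 9.1 h: total = 9.14 × 9.1 = 83.174 ≈ 83 mm.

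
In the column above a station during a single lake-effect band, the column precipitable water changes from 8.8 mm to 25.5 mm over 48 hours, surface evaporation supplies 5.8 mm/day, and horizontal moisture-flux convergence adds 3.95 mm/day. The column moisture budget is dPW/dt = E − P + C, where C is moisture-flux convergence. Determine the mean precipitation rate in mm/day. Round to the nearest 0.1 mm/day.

dPW/dt = (25.5 − 8.8) mm / (48/24 day) = +8.350 mm/day.
P = E + C − dPW/dt = 5.8 + (3.95) − (+8.350) = 1.4 mm/day.

P ≈ 1.4 mm/day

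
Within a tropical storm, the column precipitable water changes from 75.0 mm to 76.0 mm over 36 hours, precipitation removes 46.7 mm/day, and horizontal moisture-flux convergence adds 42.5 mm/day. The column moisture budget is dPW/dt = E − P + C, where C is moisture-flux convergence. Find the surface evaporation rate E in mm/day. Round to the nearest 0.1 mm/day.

dPW/dt = (76.0 − 75.0) mm / (36/24 day) = +0.667 mm/day.
E = dPW/dt + P − C = (+0.667) + 46.7 − (42.5) = 4.9 mm/day.

E ≈ 4.9 mm/day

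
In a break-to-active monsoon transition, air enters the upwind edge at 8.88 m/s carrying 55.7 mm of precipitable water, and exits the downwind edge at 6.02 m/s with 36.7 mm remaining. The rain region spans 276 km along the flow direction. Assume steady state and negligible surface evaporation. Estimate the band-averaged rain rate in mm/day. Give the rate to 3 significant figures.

Column moisture flux per unit crosswind length is F = V × PW.
Inflow: F_in = 8.88 × 55.7 = 494.616 mm·m/s
Outflow: F_out = 6.02 × 36.7 = 220.934 mm·m/s
Steady-state rate R = (F_in − F_out)/L = (494.616 − 220.934) / 276000 m = 9.916e-04 mm/s.
R = 9.916e-04 × 3600 × 24 = 85.7 mm/day.

R ≈ 85.7 mm/day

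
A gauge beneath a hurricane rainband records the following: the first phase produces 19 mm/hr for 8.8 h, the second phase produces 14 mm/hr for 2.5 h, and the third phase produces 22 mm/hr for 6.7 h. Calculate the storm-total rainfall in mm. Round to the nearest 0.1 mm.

Total = Σ Rᵢ Δtᵢ = 19 × 8.8 + 14 × 2.5 + 22 × 6.7
      = 167.2 + 35 + 147.4 = 349.6 mm.

total ≈ 349.6 mm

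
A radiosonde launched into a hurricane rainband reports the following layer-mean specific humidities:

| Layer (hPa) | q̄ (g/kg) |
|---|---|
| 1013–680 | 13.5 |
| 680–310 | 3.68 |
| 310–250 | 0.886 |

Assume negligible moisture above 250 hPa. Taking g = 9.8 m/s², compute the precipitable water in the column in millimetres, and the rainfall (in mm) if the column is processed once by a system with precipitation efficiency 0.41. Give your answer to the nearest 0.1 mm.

Precipitable water is the column-integrated vapour mass per unit area: PW = (1/g) Σ q̄ Δp, with q in kg/kg and Δp in Pa (1 kg/m² of water = 1 mm).
Layer 1013–680 hPa: Δp = 333 hPa = 33300 Pa, q̄ = 0.0135 kg/kg → 0.0135 × 33300 / 9.8 = 45.87 mm
Layer 680–310 hPa: Δp = 370 hPa = 37000 Pa, q̄ = 0.00368 kg/kg → 0.00368 × 37000 / 9.8 = 13.89 mm
Layer 310–250 hPa: Δp = 60 hPa = 6000 Pa, q̄ = 0.000886 kg/kg → 0.000886 × 6000 / 9.8 = 0.54 mm
PW = 45.87 + 13.89 + 0.54 = 60.30 ≈ 60.3 mm.
Rainfall = ε × PW = 0.41 × 60.3 = 24.7 mm.

PW ≈ 60.3 mm; rainfall ≈ 24.7 mm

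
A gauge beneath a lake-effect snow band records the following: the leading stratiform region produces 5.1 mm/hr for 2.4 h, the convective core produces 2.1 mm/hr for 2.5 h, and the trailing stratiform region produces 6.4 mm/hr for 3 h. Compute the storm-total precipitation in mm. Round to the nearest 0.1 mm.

total ≈ 36.7 mm

Total = Σ Rᵢ Δtᵢ = 5.1 × 2.4 + 2.1 × 2.5 + 6.4 × 3
      = 12.24 + 5.25 + 19.2 = 36.7 mm.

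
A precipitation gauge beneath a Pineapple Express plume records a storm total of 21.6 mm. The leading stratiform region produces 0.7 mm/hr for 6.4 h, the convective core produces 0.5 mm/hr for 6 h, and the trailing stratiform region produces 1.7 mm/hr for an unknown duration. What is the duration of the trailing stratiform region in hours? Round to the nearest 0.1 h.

Known phases: 0.7 × 6.4 + 0.5 × 6 = 4.48 + 3 = 7.48 mm.
Remaining depth = 21.6 − 7.48 = 14.12 mm.
Duration = 14.12 / 1.7 = 8.3 h.

duration ≈ 8.3 h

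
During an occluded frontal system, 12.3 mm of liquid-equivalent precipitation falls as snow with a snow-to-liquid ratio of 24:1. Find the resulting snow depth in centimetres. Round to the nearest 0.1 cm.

Snow depth = liquid × ratio = 12.3 mm × 24 = 295.2 mm = 29.5 cm.

snow depth ≈ 29.5 cm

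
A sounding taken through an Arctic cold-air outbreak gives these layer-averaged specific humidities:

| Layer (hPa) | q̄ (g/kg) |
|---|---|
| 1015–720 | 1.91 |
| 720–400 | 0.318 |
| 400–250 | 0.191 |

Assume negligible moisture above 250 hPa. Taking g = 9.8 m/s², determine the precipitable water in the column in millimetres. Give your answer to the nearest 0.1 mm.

PW ≈ 7.1 mm

Precipitable water is the column-integrated vapour mass per unit area: PW = (1/g) Σ q̄ Δp, with q in kg/kg and Δp in Pa (1 kg/m² of water = 1 mm).
Layer 1015–720 hPa: Δp = 295 hPa = 29500 Pa, q̄ = 0.00191 kg/kg → 0.00191 × 29500 / 9.8 = 5.75 mm
Layer 720–400 hPa: Δp = 320 hPa = 32000 Pa, q̄ = 0.000318 kg/kg → 0.000318 × 32000 / 9.8 = 1.04 mm
Layer 400–250 hPa: Δp = 150 hPa = 15000 Pa, q̄ = 0.000191 kg/kg → 0.000191 × 15000 / 9.8 = 0.29 mm
PW = 5.75 + 1.04 + 0.29 = 7.08 ≈ 7.1 mm.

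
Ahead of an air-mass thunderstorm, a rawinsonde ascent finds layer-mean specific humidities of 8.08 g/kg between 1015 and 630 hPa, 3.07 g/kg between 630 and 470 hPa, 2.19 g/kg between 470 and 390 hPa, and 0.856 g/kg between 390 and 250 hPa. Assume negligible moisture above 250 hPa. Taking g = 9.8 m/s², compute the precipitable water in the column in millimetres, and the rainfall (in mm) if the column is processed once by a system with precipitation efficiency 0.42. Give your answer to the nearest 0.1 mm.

Precipitable water is the column-integrated vapour mass per unit area: PW = (1/g) Σ q̄ Δp, with q in kg/kg and Δp in Pa (1 kg/m² of water = 1 mm).
Layer 1015–630 hPa: Δp = 385 hPa = 38500 Pa, q̄ = 0.00808 kg/kg → 0.00808 × 38500 / 9.8 = 31.74 mm
Layer 630–470 hPa: Δp = 160 hPa = 16000 Pa, q̄ = 0.00307 kg/kg → 0.00307 × 16000 / 9.8 = 5.01 mm
Layer 470–390 hPa: Δp = 80 hPa = 8000 Pa, q̄ = 0.00219 kg/kg → 0.00219 × 8000 / 9.8 = 1.79 mm
Layer 390–250 hPa: Δp = 140 hPa = 14000 Pa, q̄ = 0.000856 kg/kg → 0.000856 × 14000 / 9.8 = 1.22 mm
PW = 31.74 + 5.01 + 1.79 + 1.22 = 39.76 ≈ 39.8 mm.
Rainfall = ε × PW = 0.42 × 39.8 = 16.7 mm.

PW ≈ 39.8 mm; rainfall ≈ 16.7 mm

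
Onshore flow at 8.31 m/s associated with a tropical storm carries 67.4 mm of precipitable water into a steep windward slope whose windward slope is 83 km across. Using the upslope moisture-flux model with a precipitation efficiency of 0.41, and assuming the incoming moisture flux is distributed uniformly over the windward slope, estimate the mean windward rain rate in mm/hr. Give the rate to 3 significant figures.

R ≈ 9.96 mm/hr

Incoming column moisture flux per unit ridge length: F = V × PW = 8.31 × 67.4 = 560.094 mm·m/s.
Spread over the 83 km slope with efficiency ε = 0.41: R = ε·F/W = 0.41 × 560.094 / 83000 m = 2.767e-03 mm/s.
R = 2.767e-03 × 3600 = 9.96 mm/hr.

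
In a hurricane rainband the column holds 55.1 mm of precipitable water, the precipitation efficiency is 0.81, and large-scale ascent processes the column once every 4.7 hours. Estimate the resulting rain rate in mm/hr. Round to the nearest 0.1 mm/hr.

R ≈ 9.5 mm/hr

Each overturning extracts ε × PW = 0.81 × 55.1 = 44.631 mm.
Rate = ε·PW / τ = 44.631 / 4.7 h = 9.5 mm/hr.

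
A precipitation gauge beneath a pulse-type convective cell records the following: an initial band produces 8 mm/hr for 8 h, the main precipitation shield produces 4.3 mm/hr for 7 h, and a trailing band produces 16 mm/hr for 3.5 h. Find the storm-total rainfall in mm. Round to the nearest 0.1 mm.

total ≈ 150.1 mm

Total = Σ Rᵢ Δtᵢ = 8 × 8 + 4.3 × 7 + 16 × 3.5
      = 64 + 30.1 + 56 = 150.1 mm.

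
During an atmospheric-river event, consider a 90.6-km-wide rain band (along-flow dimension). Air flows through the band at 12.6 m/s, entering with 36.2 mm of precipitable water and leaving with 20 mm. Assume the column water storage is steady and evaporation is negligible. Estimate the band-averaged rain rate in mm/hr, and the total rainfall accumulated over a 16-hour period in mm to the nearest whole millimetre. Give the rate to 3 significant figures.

Column moisture flux per unit crosswind length is F = V × PW.
Inflow: F_in = 12.6 × 36.2 = 456.12 mm·m/s
Outflow: F_out = 12.6 × 20 = 252 mm·m/s
Steady-state rate R = (F_in − F_out)/L = (456.12 − 252) / 90600 m = 2.253e-03 mm/s.
R = 2.253e-03 × 3600 = 8.11 mm/hr.
Over 16 h: total = 8.11 × 16 = 129.76 ≈ 130 mm.

R ≈ 8.11 mm/hr; total ≈ 130 mm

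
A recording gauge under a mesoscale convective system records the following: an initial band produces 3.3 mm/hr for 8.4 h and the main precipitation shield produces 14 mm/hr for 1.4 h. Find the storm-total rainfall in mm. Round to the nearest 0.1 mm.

Total = Σ Rᵢ Δtᵢ = 3.3 × 8.4 + 14 × 1.4
      = 27.72 + 19.6 = 47.3 mm.

total ≈ 47.3 mm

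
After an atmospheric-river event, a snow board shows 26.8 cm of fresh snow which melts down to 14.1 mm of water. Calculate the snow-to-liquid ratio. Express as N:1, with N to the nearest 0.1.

Ratio = snow depth / SWE = 268 mm / 14.1 mm = 19.0, i.e. 19.0:1.

ratio ≈ 19.0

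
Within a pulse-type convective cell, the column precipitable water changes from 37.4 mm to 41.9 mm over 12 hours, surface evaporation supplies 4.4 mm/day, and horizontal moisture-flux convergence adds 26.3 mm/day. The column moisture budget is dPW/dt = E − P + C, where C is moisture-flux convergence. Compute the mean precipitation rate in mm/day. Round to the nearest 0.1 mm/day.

dPW/dt = (41.9 − 37.4) mm / (12/24 day) = +9.000 mm/day.
P = E + C − dPW/dt = 4.4 + (26.3) − (+9.000) = 21.7 mm/day.

P ≈ 21.7 mm/day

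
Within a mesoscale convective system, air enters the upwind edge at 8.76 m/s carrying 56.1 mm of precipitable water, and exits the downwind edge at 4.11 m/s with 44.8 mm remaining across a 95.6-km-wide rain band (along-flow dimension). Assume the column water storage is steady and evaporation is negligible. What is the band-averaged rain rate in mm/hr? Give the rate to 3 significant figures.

R ≈ 11.6 mm/hr

Column moisture flux per unit crosswind length is F = V × PW.
Inflow: F_in = 8.76 × 56.1 = 491.436 mm·m/s
Outflow: F_out = 4.11 × 44.8 = 184.128 mm·m/s
Steady-state rate R = (F_in − F_out)/L = (491.436 − 184.128) / 95600 m = 3.215e-03 mm/s.
R = 3.215e-03 × 3600 = 11.6 mm/hr.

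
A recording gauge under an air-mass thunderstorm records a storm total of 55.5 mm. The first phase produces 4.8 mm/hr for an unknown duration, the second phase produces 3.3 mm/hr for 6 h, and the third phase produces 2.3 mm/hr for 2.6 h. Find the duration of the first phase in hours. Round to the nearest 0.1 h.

Known phases: 3.3 × 6 + 2.3 × 2.6 = 19.8 + 5.98 = 25.78 mm.
Remaining depth = 55.5 − 25.78 = 29.72 mm.
Duration = 29.72 / 4.8 = 6.2 h.

duration ≈ 6.2 h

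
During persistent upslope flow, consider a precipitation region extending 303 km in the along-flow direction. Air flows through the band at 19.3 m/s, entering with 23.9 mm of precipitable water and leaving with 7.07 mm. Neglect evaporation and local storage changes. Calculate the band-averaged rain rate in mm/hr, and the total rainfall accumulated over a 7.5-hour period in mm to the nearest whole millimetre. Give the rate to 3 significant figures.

Column moisture flux per unit crosswind length is F = V × PW.
Inflow: F_in = 19.3 × 23.9 = 461.27 mm·m/s
Outflow: F_out = 19.3 × 7.07 = 136.451 mm·m/s
Steady-state rate R = (F_in − F_out)/L = (461.27 − 136.451) / 303000 m = 1.072e-03 mm/s.
R = 1.072e-03 × 3600 = 3.86 mm/hr.
Over 7.5 h: total = 3.86 × 7.5 = 28.95 ≈ 29 mm.

R ≈ 3.86 mm/hr; total ≈ 29 mm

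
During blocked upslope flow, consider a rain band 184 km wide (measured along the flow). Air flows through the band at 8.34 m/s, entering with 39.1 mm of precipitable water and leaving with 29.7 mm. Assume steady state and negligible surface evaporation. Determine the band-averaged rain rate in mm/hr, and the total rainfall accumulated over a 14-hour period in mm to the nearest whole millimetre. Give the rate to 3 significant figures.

Column moisture flux per unit crosswind length is F = V × PW.
Inflow: F_in = 8.34 × 39.1 = 326.094 mm·m/s
Outflow: F_out = 8.34 × 29.7 = 247.698 mm·m/s
Steady-state rate R = (F_in − F_out)/L = (326.094 − 247.698) / 184000 m = 4.261e-04 mm/s.
R = 4.261e-04 × 3600 = 1.53 mm/hr.
Over 14 h: total = 1.53 × 14 = 21.42 ≈ 21 mm.

R ≈ 1.53 mm/hr; total ≈ 21 mm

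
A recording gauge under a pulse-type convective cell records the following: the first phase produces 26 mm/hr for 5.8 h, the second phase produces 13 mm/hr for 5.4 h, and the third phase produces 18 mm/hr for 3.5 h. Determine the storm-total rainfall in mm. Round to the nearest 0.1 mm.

Total = Σ Rᵢ Δtᵢ = 26 × 5.8 + 13 × 5.4 + 18 × 3.5
      = 150.8 + 70.2 + 63 = 284.0 mm.

total ≈ 284.0 mm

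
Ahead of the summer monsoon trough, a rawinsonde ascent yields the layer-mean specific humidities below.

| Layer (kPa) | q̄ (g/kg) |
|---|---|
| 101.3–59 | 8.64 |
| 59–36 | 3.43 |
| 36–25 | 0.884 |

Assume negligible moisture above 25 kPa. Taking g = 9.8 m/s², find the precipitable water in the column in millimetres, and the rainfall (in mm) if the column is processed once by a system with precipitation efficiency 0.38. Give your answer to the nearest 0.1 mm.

Precipitable water is the column-integrated vapour mass per unit area: PW = (1/g) Σ q̄ Δp, with q in kg/kg and Δp in Pa (1 kg/m² of water = 1 mm).
Layer 101.3–59 kPa: Δp = 423 hPa = 42300 Pa, q̄ = 0.00864 kg/kg → 0.00864 × 42300 / 9.8 = 37.29 mm
Layer 59–36 kPa: Δp = 230 hPa = 23000 Pa, q̄ = 0.00343 kg/kg → 0.00343 × 23000 / 9.8 = 8.05 mm
Layer 36–25 kPa: Δp = 110 hPa = 11000 Pa, q̄ = 0.000884 kg/kg → 0.000884 × 11000 / 9.8 = 0.99 mm
PW = 37.29 + 8.05 + 0.99 = 46.33 ≈ 46.3 mm.
Rainfall = ε × PW = 0.38 × 46.3 = 17.6 mm.

PW ≈ 46.3 mm; rainfall ≈ 17.6 mm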